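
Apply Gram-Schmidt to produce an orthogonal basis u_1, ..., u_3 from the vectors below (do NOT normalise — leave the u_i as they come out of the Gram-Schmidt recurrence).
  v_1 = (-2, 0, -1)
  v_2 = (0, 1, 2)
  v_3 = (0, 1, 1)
Orthogonal basis:
  u_1 = (-2, 0, -1)
  u_2 = (-4/5, 1, 8/5)
  u_3 = (2/21, 8/21, -4/21)

Apply the Gram-Schmidt recurrence
  u_1 = v_1
  u_i = v_i − Σ_{j<i} ((v_i · u_j) / (u_j · u_j)) · u_j.

Step by step this gives:
  u_1 = (-2, 0, -1)
  u_2 = (-4/5, 1, 8/5)
  u_3 = (2/21, 8/21, -4/21)

Orthogonality check:
  u_2 · u_1 = 0 (should be 0)
  u_3 · u_1 = 0 (should be 0)
  u_3 · u_2 = 0 (should be 0)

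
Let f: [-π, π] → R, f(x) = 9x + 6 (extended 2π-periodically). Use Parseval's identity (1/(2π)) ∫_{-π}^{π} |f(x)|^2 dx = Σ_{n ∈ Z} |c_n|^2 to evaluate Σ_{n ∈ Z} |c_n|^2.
Σ |c_n|^2 = 27π^2 + 36

Expand and integrate term by term over [-π, π]:
  ∫ (9x)^2 dx = 81·(2π^3/3); ∫ 2·9·(6)·x dx = 0 (odd integrand); ∫ 6^2 dx = 36·2π.
So (1/(2π)) ∫_{-π}^{π} (9x + 6)^2 dx = 81π^2/3 + 36 = 27π^2 + 36.
Parseval ⇒ Σ |c_n|^2 = 27π^2 + 36.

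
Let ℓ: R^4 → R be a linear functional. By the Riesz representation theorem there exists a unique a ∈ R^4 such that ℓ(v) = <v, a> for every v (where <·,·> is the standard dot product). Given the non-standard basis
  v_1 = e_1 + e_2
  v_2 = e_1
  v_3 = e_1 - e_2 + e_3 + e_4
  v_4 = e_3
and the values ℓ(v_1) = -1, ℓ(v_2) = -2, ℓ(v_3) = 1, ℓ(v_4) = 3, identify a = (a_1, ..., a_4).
a = (-2, 1, 3, 1)

Write a = (a_1, ..., a_4) in the standard basis. For each basis vector v_i, ℓ(v_i) = <v_i, a> is a linear equation in the a_j's. Collect the n equations into a matrix system V a = ℓ, where row i of V is v_i (expressed in the standard basis). Since V is invertible (lower-triangular with 1s on the diagonal, up to permutation), solve by back-substitution:
  V =
[[1, 1, 0, 0],
 [1, 0, 0, 0],
 [1, -1, 1, 1],
 [0, 0, 1, 0]]
  V a = (-1, -2, 1, 3)
Solving gives a = (-2, 1, 3, 1).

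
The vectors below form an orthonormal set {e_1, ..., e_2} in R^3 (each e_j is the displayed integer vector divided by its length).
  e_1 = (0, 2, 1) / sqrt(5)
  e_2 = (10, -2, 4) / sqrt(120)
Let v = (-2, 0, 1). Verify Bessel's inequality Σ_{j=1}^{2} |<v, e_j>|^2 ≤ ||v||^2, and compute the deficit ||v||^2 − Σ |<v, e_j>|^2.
Σ |<v, e_j>|^2 = 7/3; ||v||^2 = 5; deficit = 8/3

Write each e_j = u_j / sqrt(<u_j, u_j>) where u_j is the displayed integer vector. Then <v, e_j> = <v, u_j> / sqrt(<u_j, u_j>), so |<v, e_j>|^2 = <v, u_j>^2 / <u_j, u_j>.
Coefficients: <v, e_1> = 1/sqrt(5), <v, e_2> = -16/sqrt(120).
Square and sum: Σ |<v, e_j>|^2 = 7/3.
Compute ||v||^2 = v·v = 5.
Deficit = 5 − 7/3 = 8/3 ≥ 0, confirming Bessel's inequality. (The deficit equals ||v − Σ <v,e_j> e_j||^2, the squared distance from v to span{e_j}.)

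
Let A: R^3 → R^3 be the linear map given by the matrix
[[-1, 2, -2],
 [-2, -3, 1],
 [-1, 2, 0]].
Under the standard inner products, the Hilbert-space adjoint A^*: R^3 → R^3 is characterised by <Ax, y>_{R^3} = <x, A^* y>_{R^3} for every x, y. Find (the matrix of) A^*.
A^* = A^T =
[[-1, -2, -1],
 [2, -3, 2],
 [-2, 1, 0]]

For real matrices with standard dot products, the defining identity <Ax, y> = <x, A^* y> gives (Ax)^T y = x^T (A^*) y, i.e. x^T A^T y = x^T (A^*) y. Since this holds for all x, y, we must have A^* = A^T. Therefore
A^* =
[[-1, -2, -1],
 [2, -3, 2],
 [-2, 1, 0]].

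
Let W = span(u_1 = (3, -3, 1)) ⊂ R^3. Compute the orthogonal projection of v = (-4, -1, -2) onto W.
proj_W(v) = (-33/19, 33/19, -11/19)

Set up U = [u_1 | ... | u_1] ∈ R^(3×1). The projector onto W = col(U) is P = U (U^T U)^(-1) U^T.
Compute U^T U =
  [19],
and U^T v = (-11).
Solve U^T U · c = U^T v for the coefficients: c = (-11/19). The projection is proj_W(v) = U c.
Check: (v - proj_W(v)) · u_1 = 0  (should be 0).
Result: proj_W(v) = (-33/19, 33/19, -11/19).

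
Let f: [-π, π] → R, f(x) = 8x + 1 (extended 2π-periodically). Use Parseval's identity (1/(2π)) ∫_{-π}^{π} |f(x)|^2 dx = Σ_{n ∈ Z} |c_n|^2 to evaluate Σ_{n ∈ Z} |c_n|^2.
Σ |c_n|^2 = 64π^2/3 + 1

Expand and integrate term by term over [-π, π]:
  ∫ (8x)^2 dx = 64·(2π^3/3); ∫ 2·8·(1)·x dx = 0 (odd integrand); ∫ 1^2 dx = 1·2π.
So (1/(2π)) ∫_{-π}^{π} (8x + 1)^2 dx = 64π^2/3 + 1 = 64π^2/3 + 1.
Parseval ⇒ Σ |c_n|^2 = 64π^2/3 + 1.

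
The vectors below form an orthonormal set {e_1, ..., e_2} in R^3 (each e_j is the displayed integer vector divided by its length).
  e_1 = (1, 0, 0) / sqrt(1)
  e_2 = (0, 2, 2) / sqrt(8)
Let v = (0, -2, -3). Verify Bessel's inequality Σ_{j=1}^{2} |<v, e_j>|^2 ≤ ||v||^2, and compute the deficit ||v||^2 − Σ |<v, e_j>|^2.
Σ |<v, e_j>|^2 = 25/2; ||v||^2 = 13; deficit = 1/2

Write each e_j = u_j / sqrt(<u_j, u_j>) where u_j is the displayed integer vector. Then <v, e_j> = <v, u_j> / sqrt(<u_j, u_j>), so |<v, e_j>|^2 = <v, u_j>^2 / <u_j, u_j>.
Coefficients: <v, e_1> = 0/sqrt(1), <v, e_2> = -10/sqrt(8).
Square and sum: Σ |<v, e_j>|^2 = 25/2.
Compute ||v||^2 = v·v = 13.
Deficit = 13 − 25/2 = 1/2 ≥ 0, confirming Bessel's inequality. (The deficit equals ||v − Σ <v,e_j> e_j||^2, the squared distance from v to span{e_j}.)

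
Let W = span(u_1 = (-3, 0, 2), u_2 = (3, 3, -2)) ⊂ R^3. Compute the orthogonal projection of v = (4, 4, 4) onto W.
proj_W(v) = (12/13, 4, -8/13)

Set up U = [u_1 | ... | u_2] ∈ R^(3×2). The projector onto W = col(U) is P = U (U^T U)^(-1) U^T.
Compute U^T U =
  [13, -13]
  [-13, 22],
and U^T v = (-4, 16).
Solve U^T U · c = U^T v for the coefficients: c = (40/39, 4/3). The projection is proj_W(v) = U c.
Check: (v - proj_W(v)) · u_1 = 0  (should be 0).
Check: (v - proj_W(v)) · u_2 = 0  (should be 0).
Result: proj_W(v) = (12/13, 4, -8/13).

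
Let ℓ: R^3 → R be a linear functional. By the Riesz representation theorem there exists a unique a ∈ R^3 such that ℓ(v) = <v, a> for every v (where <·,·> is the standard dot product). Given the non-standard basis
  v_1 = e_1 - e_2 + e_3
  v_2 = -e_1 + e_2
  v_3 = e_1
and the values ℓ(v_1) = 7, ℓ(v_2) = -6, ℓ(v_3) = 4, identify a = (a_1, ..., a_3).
a = (4, -2, 1)

Write a = (a_1, ..., a_3) in the standard basis. For each basis vector v_i, ℓ(v_i) = <v_i, a> is a linear equation in the a_j's. Collect the n equations into a matrix system V a = ℓ, where row i of V is v_i (expressed in the standard basis). Since V is invertible (lower-triangular with 1s on the diagonal, up to permutation), solve by back-substitution:
  V =
[[1, -1, 1],
 [-1, 1, 0],
 [1, 0, 0]]
  V a = (7, -6, 4)
Solving gives a = (4, -2, 1).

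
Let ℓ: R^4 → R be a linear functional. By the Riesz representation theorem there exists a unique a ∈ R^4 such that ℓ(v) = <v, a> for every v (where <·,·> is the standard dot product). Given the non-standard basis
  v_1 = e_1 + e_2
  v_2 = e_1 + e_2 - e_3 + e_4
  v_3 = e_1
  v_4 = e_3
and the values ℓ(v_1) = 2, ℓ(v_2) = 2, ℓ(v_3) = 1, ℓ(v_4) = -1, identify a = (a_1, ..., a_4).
a = (1, 1, -1, -1)

Write a = (a_1, ..., a_4) in the standard basis. For each basis vector v_i, ℓ(v_i) = <v_i, a> is a linear equation in the a_j's. Collect the n equations into a matrix system V a = ℓ, where row i of V is v_i (expressed in the standard basis). Since V is invertible (lower-triangular with 1s on the diagonal, up to permutation), solve by back-substitution:
  V =
[[1, 1, 0, 0],
 [1, 1, -1, 1],
 [1, 0, 0, 0],
 [0, 0, 1, 0]]
  V a = (2, 2, 1, -1)
Solving gives a = (1, 1, -1, -1).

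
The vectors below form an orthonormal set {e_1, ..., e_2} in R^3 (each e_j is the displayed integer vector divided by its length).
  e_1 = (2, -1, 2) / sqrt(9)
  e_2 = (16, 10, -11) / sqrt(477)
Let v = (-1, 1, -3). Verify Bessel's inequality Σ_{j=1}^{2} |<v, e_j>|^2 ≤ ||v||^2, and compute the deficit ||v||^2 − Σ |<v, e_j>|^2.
Σ |<v, e_j>|^2 = 558/53; ||v||^2 = 11; deficit = 25/53

Write each e_j = u_j / sqrt(<u_j, u_j>) where u_j is the displayed integer vector. Then <v, e_j> = <v, u_j> / sqrt(<u_j, u_j>), so |<v, e_j>|^2 = <v, u_j>^2 / <u_j, u_j>.
Coefficients: <v, e_1> = -9/sqrt(9), <v, e_2> = 27/sqrt(477).
Square and sum: Σ |<v, e_j>|^2 = 558/53.
Compute ||v||^2 = v·v = 11.
Deficit = 11 − 558/53 = 25/53 ≥ 0, confirming Bessel's inequality. (The deficit equals ||v − Σ <v,e_j> e_j||^2, the squared distance from v to span{e_j}.)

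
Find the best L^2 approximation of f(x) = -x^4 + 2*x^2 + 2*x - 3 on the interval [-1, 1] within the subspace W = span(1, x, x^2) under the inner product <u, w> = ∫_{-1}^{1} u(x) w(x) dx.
g(x) = 8*x^2/7 + 2*x - 102/35

The best approximation g ∈ W is the orthogonal projection of f onto W. Writing g = a_0 + a_1 x + a_2 x^2, the coefficients solve the normal equations G · a = b where
  G_{ij} = <φ_i, φ_j> and b_i = <f, φ_i>, with φ_0 = 1, φ_1 = x, φ_2 = x^2.
G =
  [2, 0, 2/3]
  [0, 2/3, 0]
  [2/3, 0, 2/5],
b = (-76/15, 4/3, -52/35).
Solving gives a_0 = -102/35, a_1 = 2, a_2 = 8/7, so
  g(x) = 8*x^2/7 + 2*x - 102/35.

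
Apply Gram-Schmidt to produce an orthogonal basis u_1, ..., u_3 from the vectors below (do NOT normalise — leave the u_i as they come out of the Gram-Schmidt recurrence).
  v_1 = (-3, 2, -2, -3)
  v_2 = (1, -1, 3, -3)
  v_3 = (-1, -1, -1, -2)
Orthogonal basis:
  u_1 = (-3, 2, -2, -3)
  u_2 = (10/13, -11/13, 37/13, -42/13)
  u_3 = (-9/86, -66/43, -36/43, -31/86)

Apply the Gram-Schmidt recurrence
  u_1 = v_1
  u_i = v_i − Σ_{j<i} ((v_i · u_j) / (u_j · u_j)) · u_j.

Step by step this gives:
  u_1 = (-3, 2, -2, -3)
  u_2 = (10/13, -11/13, 37/13, -42/13)
  u_3 = (-9/86, -66/43, -36/43, -31/86)

Orthogonality check:
  u_2 · u_1 = 0 (should be 0)
  u_3 · u_1 = 0 (should be 0)
  u_3 · u_2 = 0 (should be 0)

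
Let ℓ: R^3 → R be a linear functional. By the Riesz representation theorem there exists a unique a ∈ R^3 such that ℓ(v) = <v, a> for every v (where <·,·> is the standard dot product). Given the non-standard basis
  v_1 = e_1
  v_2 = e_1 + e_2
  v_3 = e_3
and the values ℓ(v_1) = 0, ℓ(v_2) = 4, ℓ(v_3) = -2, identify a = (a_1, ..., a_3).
a = (0, 4, -2)

Write a = (a_1, ..., a_3) in the standard basis. For each basis vector v_i, ℓ(v_i) = <v_i, a> is a linear equation in the a_j's. Collect the n equations into a matrix system V a = ℓ, where row i of V is v_i (expressed in the standard basis). Since V is invertible (lower-triangular with 1s on the diagonal, up to permutation), solve by back-substitution:
  V =
[[1, 0, 0],
 [1, 1, 0],
 [0, 0, 1]]
  V a = (0, 4, -2)
Solving gives a = (0, 4, -2).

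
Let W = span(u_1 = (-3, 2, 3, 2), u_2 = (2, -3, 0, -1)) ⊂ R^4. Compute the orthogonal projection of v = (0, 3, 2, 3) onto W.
proj_W(v) = (-31/14, 29/14, 3/2, 19/14)

Set up U = [u_1 | ... | u_2] ∈ R^(4×2). The projector onto W = col(U) is P = U (U^T U)^(-1) U^T.
Compute U^T U =
  [26, -14]
  [-14, 14],
and U^T v = (18, -12).
Solve U^T U · c = U^T v for the coefficients: c = (1/2, -5/14). The projection is proj_W(v) = U c.
Check: (v - proj_W(v)) · u_1 = 0  (should be 0).
Check: (v - proj_W(v)) · u_2 = 0  (should be 0).
Result: proj_W(v) = (-31/14, 29/14, 3/2, 19/14).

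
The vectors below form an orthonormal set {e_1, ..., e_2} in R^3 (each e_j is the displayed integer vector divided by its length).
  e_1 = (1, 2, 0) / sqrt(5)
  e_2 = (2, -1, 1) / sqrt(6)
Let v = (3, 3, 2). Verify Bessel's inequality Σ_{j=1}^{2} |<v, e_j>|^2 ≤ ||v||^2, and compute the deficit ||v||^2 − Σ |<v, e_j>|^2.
Σ |<v, e_j>|^2 = 611/30; ||v||^2 = 22; deficit = 49/30

Write each e_j = u_j / sqrt(<u_j, u_j>) where u_j is the displayed integer vector. Then <v, e_j> = <v, u_j> / sqrt(<u_j, u_j>), so |<v, e_j>|^2 = <v, u_j>^2 / <u_j, u_j>.
Coefficients: <v, e_1> = 9/sqrt(5), <v, e_2> = 5/sqrt(6).
Square and sum: Σ |<v, e_j>|^2 = 611/30.
Compute ||v||^2 = v·v = 22.
Deficit = 22 − 611/30 = 49/30 ≥ 0, confirming Bessel's inequality. (The deficit equals ||v − Σ <v,e_j> e_j||^2, the squared distance from v to span{e_j}.)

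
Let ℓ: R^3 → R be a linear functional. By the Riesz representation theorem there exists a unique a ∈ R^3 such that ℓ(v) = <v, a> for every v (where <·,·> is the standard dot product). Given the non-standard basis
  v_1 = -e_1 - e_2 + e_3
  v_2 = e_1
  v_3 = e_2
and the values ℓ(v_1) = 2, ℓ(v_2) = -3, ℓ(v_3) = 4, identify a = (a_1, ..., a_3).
a = (-3, 4, 3)

Write a = (a_1, ..., a_3) in the standard basis. For each basis vector v_i, ℓ(v_i) = <v_i, a> is a linear equation in the a_j's. Collect the n equations into a matrix system V a = ℓ, where row i of V is v_i (expressed in the standard basis). Since V is invertible (lower-triangular with 1s on the diagonal, up to permutation), solve by back-substitution:
  V =
[[-1, -1, 1],
 [1, 0, 0],
 [0, 1, 0]]
  V a = (2, -3, 4)
Solving gives a = (-3, 4, 3).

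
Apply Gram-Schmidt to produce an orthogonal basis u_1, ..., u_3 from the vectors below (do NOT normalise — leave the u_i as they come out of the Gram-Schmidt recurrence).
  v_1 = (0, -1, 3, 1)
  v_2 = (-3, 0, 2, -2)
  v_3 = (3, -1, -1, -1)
Orthogonal basis:
  u_1 = (0, -1, 3, 1)
  u_2 = (-3, 4/11, 10/11, -26/11)
  u_3 = (28/19, -62/57, 16/57, -110/57)

Apply the Gram-Schmidt recurrence
  u_1 = v_1
  u_i = v_i − Σ_{j<i} ((v_i · u_j) / (u_j · u_j)) · u_j.

Step by step this gives:
  u_1 = (0, -1, 3, 1)
  u_2 = (-3, 4/11, 10/11, -26/11)
  u_3 = (28/19, -62/57, 16/57, -110/57)

Orthogonality check:
  u_2 · u_1 = 0 (should be 0)
  u_3 · u_1 = 0 (should be 0)
  u_3 · u_2 = 0 (should be 0)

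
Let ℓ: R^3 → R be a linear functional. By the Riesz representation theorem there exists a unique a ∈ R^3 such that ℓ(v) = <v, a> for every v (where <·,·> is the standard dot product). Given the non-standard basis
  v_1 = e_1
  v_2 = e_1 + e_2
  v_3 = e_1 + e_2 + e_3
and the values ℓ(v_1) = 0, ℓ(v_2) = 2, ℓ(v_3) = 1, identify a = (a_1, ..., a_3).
a = (0, 2, -1)

Write a = (a_1, ..., a_3) in the standard basis. For each basis vector v_i, ℓ(v_i) = <v_i, a> is a linear equation in the a_j's. Collect the n equations into a matrix system V a = ℓ, where row i of V is v_i (expressed in the standard basis). Since V is invertible (lower-triangular with 1s on the diagonal, up to permutation), solve by back-substitution:
  V =
[[1, 0, 0],
 [1, 1, 0],
 [1, 1, 1]]
  V a = (0, 2, 1)
Solving gives a = (0, 2, -1).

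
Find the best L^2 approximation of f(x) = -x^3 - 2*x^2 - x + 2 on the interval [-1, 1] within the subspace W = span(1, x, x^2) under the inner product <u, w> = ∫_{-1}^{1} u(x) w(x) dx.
g(x) = -2*x^2 - 8*x/5 + 2

The best approximation g ∈ W is the orthogonal projection of f onto W. Writing g = a_0 + a_1 x + a_2 x^2, the coefficients solve the normal equations G · a = b where
  G_{ij} = <φ_i, φ_j> and b_i = <f, φ_i>, with φ_0 = 1, φ_1 = x, φ_2 = x^2.
G =
  [2, 0, 2/3]
  [0, 2/3, 0]
  [2/3, 0, 2/5],
b = (8/3, -16/15, 8/15).
Solving gives a_0 = 2, a_1 = -8/5, a_2 = -2, so
  g(x) = -2*x^2 - 8*x/5 + 2.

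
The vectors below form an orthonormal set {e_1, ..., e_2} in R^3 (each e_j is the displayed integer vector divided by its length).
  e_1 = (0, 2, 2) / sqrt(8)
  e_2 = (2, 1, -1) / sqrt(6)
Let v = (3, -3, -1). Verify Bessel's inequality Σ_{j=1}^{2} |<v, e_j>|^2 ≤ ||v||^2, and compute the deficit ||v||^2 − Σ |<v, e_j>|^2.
Σ |<v, e_j>|^2 = 32/3; ||v||^2 = 19; deficit = 25/3

Write each e_j = u_j / sqrt(<u_j, u_j>) where u_j is the displayed integer vector. Then <v, e_j> = <v, u_j> / sqrt(<u_j, u_j>), so |<v, e_j>|^2 = <v, u_j>^2 / <u_j, u_j>.
Coefficients: <v, e_1> = -8/sqrt(8), <v, e_2> = 4/sqrt(6).
Square and sum: Σ |<v, e_j>|^2 = 32/3.
Compute ||v||^2 = v·v = 19.
Deficit = 19 − 32/3 = 25/3 ≥ 0, confirming Bessel's inequality. (The deficit equals ||v − Σ <v,e_j> e_j||^2, the squared distance from v to span{e_j}.)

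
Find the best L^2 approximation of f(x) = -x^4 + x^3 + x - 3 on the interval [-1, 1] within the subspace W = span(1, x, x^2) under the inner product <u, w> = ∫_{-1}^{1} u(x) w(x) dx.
g(x) = -6*x^2/7 + 8*x/5 - 102/35

The best approximation g ∈ W is the orthogonal projection of f onto W. Writing g = a_0 + a_1 x + a_2 x^2, the coefficients solve the normal equations G · a = b where
  G_{ij} = <φ_i, φ_j> and b_i = <f, φ_i>, with φ_0 = 1, φ_1 = x, φ_2 = x^2.
G =
  [2, 0, 2/3]
  [0, 2/3, 0]
  [2/3, 0, 2/5],
b = (-32/5, 16/15, -16/7).
Solving gives a_0 = -102/35, a_1 = 8/5, a_2 = -6/7, so
  g(x) = -6*x^2/7 + 8*x/5 - 102/35.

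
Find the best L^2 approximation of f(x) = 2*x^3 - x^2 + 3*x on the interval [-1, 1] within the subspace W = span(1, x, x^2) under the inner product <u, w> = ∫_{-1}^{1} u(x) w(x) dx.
g(x) = -x^2 + 21*x/5

The best approximation g ∈ W is the orthogonal projection of f onto W. Writing g = a_0 + a_1 x + a_2 x^2, the coefficients solve the normal equations G · a = b where
  G_{ij} = <φ_i, φ_j> and b_i = <f, φ_i>, with φ_0 = 1, φ_1 = x, φ_2 = x^2.
G =
  [2, 0, 2/3]
  [0, 2/3, 0]
  [2/3, 0, 2/5],
b = (-2/3, 14/5, -2/5).
Solving gives a_0 = 0, a_1 = 21/5, a_2 = -1, so
  g(x) = -x^2 + 21*x/5.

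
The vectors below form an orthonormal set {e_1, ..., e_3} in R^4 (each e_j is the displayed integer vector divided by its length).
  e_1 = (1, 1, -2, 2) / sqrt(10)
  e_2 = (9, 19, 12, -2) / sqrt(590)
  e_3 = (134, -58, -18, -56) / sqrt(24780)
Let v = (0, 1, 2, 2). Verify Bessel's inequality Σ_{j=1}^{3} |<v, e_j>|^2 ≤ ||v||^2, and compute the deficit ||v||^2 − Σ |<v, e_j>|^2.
Σ |<v, e_j>|^2 = 461/105; ||v||^2 = 9; deficit = 484/105

Write each e_j = u_j / sqrt(<u_j, u_j>) where u_j is the displayed integer vector. Then <v, e_j> = <v, u_j> / sqrt(<u_j, u_j>), so |<v, e_j>|^2 = <v, u_j>^2 / <u_j, u_j>.
Coefficients: <v, e_1> = 1/sqrt(10), <v, e_2> = 39/sqrt(590), <v, e_3> = -206/sqrt(24780).
Square and sum: Σ |<v, e_j>|^2 = 461/105.
Compute ||v||^2 = v·v = 9.
Deficit = 9 − 461/105 = 484/105 ≥ 0, confirming Bessel's inequality. (The deficit equals ||v − Σ <v,e_j> e_j||^2, the squared distance from v to span{e_j}.)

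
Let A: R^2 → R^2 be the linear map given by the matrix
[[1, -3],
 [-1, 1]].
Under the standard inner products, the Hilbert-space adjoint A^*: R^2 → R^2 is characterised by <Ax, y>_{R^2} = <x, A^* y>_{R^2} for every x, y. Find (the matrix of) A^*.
A^* = A^T =
[[1, -1],
 [-3, 1]]

For real matrices with standard dot products, the defining identity <Ax, y> = <x, A^* y> gives (Ax)^T y = x^T (A^*) y, i.e. x^T A^T y = x^T (A^*) y. Since this holds for all x, y, we must have A^* = A^T. Therefore
A^* =
[[1, -1],
 [-3, 1]].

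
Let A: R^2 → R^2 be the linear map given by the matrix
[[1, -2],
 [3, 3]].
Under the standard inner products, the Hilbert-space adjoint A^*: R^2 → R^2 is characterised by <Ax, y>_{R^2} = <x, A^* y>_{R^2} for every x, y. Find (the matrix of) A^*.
A^* = A^T =
[[1, 3],
 [-2, 3]]

For real matrices with standard dot products, the defining identity <Ax, y> = <x, A^* y> gives (Ax)^T y = x^T (A^*) y, i.e. x^T A^T y = x^T (A^*) y. Since this holds for all x, y, we must have A^* = A^T. Therefore
A^* =
[[1, 3],
 [-2, 3]].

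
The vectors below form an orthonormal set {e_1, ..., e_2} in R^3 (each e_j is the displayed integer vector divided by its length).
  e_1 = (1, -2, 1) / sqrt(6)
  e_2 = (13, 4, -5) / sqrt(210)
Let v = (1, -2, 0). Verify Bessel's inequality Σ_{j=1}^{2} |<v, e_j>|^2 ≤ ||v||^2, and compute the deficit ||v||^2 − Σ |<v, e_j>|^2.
Σ |<v, e_j>|^2 = 30/7; ||v||^2 = 5; deficit = 5/7

Write each e_j = u_j / sqrt(<u_j, u_j>) where u_j is the displayed integer vector. Then <v, e_j> = <v, u_j> / sqrt(<u_j, u_j>), so |<v, e_j>|^2 = <v, u_j>^2 / <u_j, u_j>.
Coefficients: <v, e_1> = 5/sqrt(6), <v, e_2> = 5/sqrt(210).
Square and sum: Σ |<v, e_j>|^2 = 30/7.
Compute ||v||^2 = v·v = 5.
Deficit = 5 − 30/7 = 5/7 ≥ 0, confirming Bessel's inequality. (The deficit equals ||v − Σ <v,e_j> e_j||^2, the squared distance from v to span{e_j}.)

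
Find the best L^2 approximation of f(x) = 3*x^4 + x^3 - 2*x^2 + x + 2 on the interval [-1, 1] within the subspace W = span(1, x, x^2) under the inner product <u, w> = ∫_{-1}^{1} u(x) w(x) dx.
g(x) = 4*x^2/7 + 8*x/5 + 61/35

The best approximation g ∈ W is the orthogonal projection of f onto W. Writing g = a_0 + a_1 x + a_2 x^2, the coefficients solve the normal equations G · a = b where
  G_{ij} = <φ_i, φ_j> and b_i = <f, φ_i>, with φ_0 = 1, φ_1 = x, φ_2 = x^2.
G =
  [2, 0, 2/3]
  [0, 2/3, 0]
  [2/3, 0, 2/5],
b = (58/15, 16/15, 146/105).
Solving gives a_0 = 61/35, a_1 = 8/5, a_2 = 4/7, so
  g(x) = 4*x^2/7 + 8*x/5 + 61/35.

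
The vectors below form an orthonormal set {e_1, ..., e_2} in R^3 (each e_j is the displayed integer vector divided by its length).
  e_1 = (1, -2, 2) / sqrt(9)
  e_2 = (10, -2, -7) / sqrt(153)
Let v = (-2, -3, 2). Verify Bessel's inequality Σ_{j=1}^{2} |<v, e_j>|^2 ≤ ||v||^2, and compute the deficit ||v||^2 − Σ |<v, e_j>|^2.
Σ |<v, e_j>|^2 = 208/17; ||v||^2 = 17; deficit = 81/17

Write each e_j = u_j / sqrt(<u_j, u_j>) where u_j is the displayed integer vector. Then <v, e_j> = <v, u_j> / sqrt(<u_j, u_j>), so |<v, e_j>|^2 = <v, u_j>^2 / <u_j, u_j>.
Coefficients: <v, e_1> = 8/sqrt(9), <v, e_2> = -28/sqrt(153).
Square and sum: Σ |<v, e_j>|^2 = 208/17.
Compute ||v||^2 = v·v = 17.
Deficit = 17 − 208/17 = 81/17 ≥ 0, confirming Bessel's inequality. (The deficit equals ||v − Σ <v,e_j> e_j||^2, the squared distance from v to span{e_j}.)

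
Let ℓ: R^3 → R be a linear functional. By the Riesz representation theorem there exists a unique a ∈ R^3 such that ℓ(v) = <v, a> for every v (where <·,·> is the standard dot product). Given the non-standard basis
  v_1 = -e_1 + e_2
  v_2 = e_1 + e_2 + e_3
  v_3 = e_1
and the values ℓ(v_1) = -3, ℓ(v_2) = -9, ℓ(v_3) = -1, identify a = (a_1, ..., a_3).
a = (-1, -4, -4)

Write a = (a_1, ..., a_3) in the standard basis. For each basis vector v_i, ℓ(v_i) = <v_i, a> is a linear equation in the a_j's. Collect the n equations into a matrix system V a = ℓ, where row i of V is v_i (expressed in the standard basis). Since V is invertible (lower-triangular with 1s on the diagonal, up to permutation), solve by back-substitution:
  V =
[[-1, 1, 0],
 [1, 1, 1],
 [1, 0, 0]]
  V a = (-3, -9, -1)
Solving gives a = (-1, -4, -4).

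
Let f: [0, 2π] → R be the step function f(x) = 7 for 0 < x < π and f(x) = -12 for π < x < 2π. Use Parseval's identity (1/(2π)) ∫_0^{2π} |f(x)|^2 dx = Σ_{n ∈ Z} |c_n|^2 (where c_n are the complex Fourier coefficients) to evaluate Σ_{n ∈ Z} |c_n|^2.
Σ |c_n|^2 = 193/2

Parseval equates the L^2 energy of f (normalised by 1/(2π)) with the ℓ^2 sum of its Fourier coefficients: (1/(2π)) ∫_0^{2π} |f|^2 = Σ |c_n|^2.
Compute the left side: (1/(2π)) [∫_0^π 7^2 dx + ∫_π^{2π} (-12)^2 dx] = (1/(2π)) · (49π + 144π) = (49 + 144)/2 = 193/2.
So Σ_{n ∈ Z} |c_n|^2 = 193/2.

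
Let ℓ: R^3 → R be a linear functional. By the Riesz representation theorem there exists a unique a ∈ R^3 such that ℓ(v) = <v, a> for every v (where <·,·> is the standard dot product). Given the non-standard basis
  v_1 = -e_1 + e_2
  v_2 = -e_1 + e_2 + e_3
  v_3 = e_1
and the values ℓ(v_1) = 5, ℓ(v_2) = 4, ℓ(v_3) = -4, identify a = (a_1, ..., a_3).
a = (-4, 1, -1)

Write a = (a_1, ..., a_3) in the standard basis. For each basis vector v_i, ℓ(v_i) = <v_i, a> is a linear equation in the a_j's. Collect the n equations into a matrix system V a = ℓ, where row i of V is v_i (expressed in the standard basis). Since V is invertible (lower-triangular with 1s on the diagonal, up to permutation), solve by back-substitution:
  V =
[[-1, 1, 0],
 [-1, 1, 1],
 [1, 0, 0]]
  V a = (5, 4, -4)
Solving gives a = (-4, 1, -1).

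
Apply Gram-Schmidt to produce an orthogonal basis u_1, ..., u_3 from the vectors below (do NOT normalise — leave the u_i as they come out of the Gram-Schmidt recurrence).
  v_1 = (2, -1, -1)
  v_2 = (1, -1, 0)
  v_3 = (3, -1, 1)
Orthogonal basis:
  u_1 = (2, -1, -1)
  u_2 = (0, -1/2, 1/2)
  u_3 = (1, 1, 1)

Apply the Gram-Schmidt recurrence
  u_1 = v_1
  u_i = v_i − Σ_{j<i} ((v_i · u_j) / (u_j · u_j)) · u_j.

Step by step this gives:
  u_1 = (2, -1, -1)
  u_2 = (0, -1/2, 1/2)
  u_3 = (1, 1, 1)

Orthogonality check:
  u_2 · u_1 = 0 (should be 0)
  u_3 · u_1 = 0 (should be 0)
  u_3 · u_2 = 0 (should be 0)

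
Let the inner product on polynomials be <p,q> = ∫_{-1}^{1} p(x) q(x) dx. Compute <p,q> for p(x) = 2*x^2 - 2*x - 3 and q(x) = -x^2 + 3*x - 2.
<p,q> = 98/15

Expand the product: p(x)·q(x) = -2*x^4 + 8*x^3 - 7*x^2 - 5*x + 6.
∫_{-1}^{1} of each monomial x^k gives [2/(k+1) if k even, 0 if k odd]. Integrating term-by-term (or equivalently evaluating the antiderivative F(x) = -2*x^5/5 + 2*x^4 - 7*x^3/3 - 5*x^2/2 + 6*x at the endpoints):
  F(1) − F(−1) = 83/30 − (-113/30) = 98/15.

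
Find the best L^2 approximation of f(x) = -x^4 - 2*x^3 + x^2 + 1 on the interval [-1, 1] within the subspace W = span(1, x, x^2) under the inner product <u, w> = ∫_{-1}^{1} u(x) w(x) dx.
g(x) = x^2/7 - 6*x/5 + 38/35

The best approximation g ∈ W is the orthogonal projection of f onto W. Writing g = a_0 + a_1 x + a_2 x^2, the coefficients solve the normal equations G · a = b where
  G_{ij} = <φ_i, φ_j> and b_i = <f, φ_i>, with φ_0 = 1, φ_1 = x, φ_2 = x^2.
G =
  [2, 0, 2/3]
  [0, 2/3, 0]
  [2/3, 0, 2/5],
b = (34/15, -4/5, 82/105).
Solving gives a_0 = 38/35, a_1 = -6/5, a_2 = 1/7, so
  g(x) = x^2/7 - 6*x/5 + 38/35.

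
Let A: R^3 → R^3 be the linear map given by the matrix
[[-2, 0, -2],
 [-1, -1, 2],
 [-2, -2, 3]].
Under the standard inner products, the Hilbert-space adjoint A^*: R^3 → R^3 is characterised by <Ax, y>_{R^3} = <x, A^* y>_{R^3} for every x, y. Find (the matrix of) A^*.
A^* = A^T =
[[-2, -1, -2],
 [0, -1, -2],
 [-2, 2, 3]]

For real matrices with standard dot products, the defining identity <Ax, y> = <x, A^* y> gives (Ax)^T y = x^T (A^*) y, i.e. x^T A^T y = x^T (A^*) y. Since this holds for all x, y, we must have A^* = A^T. Therefore
A^* =
[[-2, -1, -2],
 [0, -1, -2],
 [-2, 2, 3]].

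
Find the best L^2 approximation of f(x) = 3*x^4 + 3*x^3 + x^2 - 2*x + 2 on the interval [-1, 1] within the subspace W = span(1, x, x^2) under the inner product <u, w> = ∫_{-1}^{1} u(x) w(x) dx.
g(x) = 25*x^2/7 - x/5 + 61/35

The best approximation g ∈ W is the orthogonal projection of f onto W. Writing g = a_0 + a_1 x + a_2 x^2, the coefficients solve the normal equations G · a = b where
  G_{ij} = <φ_i, φ_j> and b_i = <f, φ_i>, with φ_0 = 1, φ_1 = x, φ_2 = x^2.
G =
  [2, 0, 2/3]
  [0, 2/3, 0]
  [2/3, 0, 2/5],
b = (88/15, -2/15, 272/105).
Solving gives a_0 = 61/35, a_1 = -1/5, a_2 = 25/7, so
  g(x) = 25*x^2/7 - x/5 + 61/35.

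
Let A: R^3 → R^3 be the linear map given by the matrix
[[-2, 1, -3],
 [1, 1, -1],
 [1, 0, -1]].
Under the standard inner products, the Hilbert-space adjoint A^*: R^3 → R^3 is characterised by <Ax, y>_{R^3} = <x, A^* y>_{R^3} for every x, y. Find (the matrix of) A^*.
A^* = A^T =
[[-2, 1, 1],
 [1, 1, 0],
 [-3, -1, -1]]

For real matrices with standard dot products, the defining identity <Ax, y> = <x, A^* y> gives (Ax)^T y = x^T (A^*) y, i.e. x^T A^T y = x^T (A^*) y. Since this holds for all x, y, we must have A^* = A^T. Therefore
A^* =
[[-2, 1, 1],
 [1, 1, 0],
 [-3, -1, -1]].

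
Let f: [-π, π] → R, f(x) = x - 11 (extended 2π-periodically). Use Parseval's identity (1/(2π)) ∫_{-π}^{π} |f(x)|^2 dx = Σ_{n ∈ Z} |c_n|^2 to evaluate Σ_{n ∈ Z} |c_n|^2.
Σ |c_n|^2 = π^2/3 + 121

Expand and integrate term by term over [-π, π]:
  ∫ (x)^2 dx = 1·(2π^3/3); ∫ 2·1·(-11)·x dx = 0 (odd integrand); ∫ (-11)^2 dx = 121·2π.
So (1/(2π)) ∫_{-π}^{π} (x - 11)^2 dx = 1π^2/3 + 121 = π^2/3 + 121.
Parseval ⇒ Σ |c_n|^2 = π^2/3 + 121.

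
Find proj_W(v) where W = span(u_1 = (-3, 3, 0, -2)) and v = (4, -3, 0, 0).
proj_W(v) = (63/22, -63/22, 0, 21/11)

Set up U = [u_1 | ... | u_1] ∈ R^(4×1). The projector onto W = col(U) is P = U (U^T U)^(-1) U^T.
Compute U^T U =
  [22],
and U^T v = (-21).
Solve U^T U · c = U^T v for the coefficients: c = (-21/22). The projection is proj_W(v) = U c.
Check: (v - proj_W(v)) · u_1 = 0  (should be 0).
Result: proj_W(v) = (63/22, -63/22, 0, 21/11).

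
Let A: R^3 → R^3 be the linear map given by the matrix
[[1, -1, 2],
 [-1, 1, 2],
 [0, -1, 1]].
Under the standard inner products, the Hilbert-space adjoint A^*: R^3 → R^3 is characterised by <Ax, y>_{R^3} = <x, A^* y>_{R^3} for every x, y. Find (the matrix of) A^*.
A^* = A^T =
[[1, -1, 0],
 [-1, 1, -1],
 [2, 2, 1]]

For real matrices with standard dot products, the defining identity <Ax, y> = <x, A^* y> gives (Ax)^T y = x^T (A^*) y, i.e. x^T A^T y = x^T (A^*) y. Since this holds for all x, y, we must have A^* = A^T. Therefore
A^* =
[[1, -1, 0],
 [-1, 1, -1],
 [2, 2, 1]].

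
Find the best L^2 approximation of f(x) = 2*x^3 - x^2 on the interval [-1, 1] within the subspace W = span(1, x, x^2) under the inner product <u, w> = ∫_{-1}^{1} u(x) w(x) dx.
g(x) = -x^2 + 6*x/5

The best approximation g ∈ W is the orthogonal projection of f onto W. Writing g = a_0 + a_1 x + a_2 x^2, the coefficients solve the normal equations G · a = b where
  G_{ij} = <φ_i, φ_j> and b_i = <f, φ_i>, with φ_0 = 1, φ_1 = x, φ_2 = x^2.
G =
  [2, 0, 2/3]
  [0, 2/3, 0]
  [2/3, 0, 2/5],
b = (-2/3, 4/5, -2/5).
Solving gives a_0 = 0, a_1 = 6/5, a_2 = -1, so
  g(x) = -x^2 + 6*x/5.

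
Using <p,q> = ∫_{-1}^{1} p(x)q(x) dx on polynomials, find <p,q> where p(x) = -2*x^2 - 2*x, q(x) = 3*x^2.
<p,q> = -12/5

Expand the product: p(x)·q(x) = -6*x^4 - 6*x^3.
∫_{-1}^{1} of each monomial x^k gives [2/(k+1) if k even, 0 if k odd]. Integrating term-by-term (or equivalently evaluating the antiderivative F(x) = -6*x^5/5 - 3*x^4/2 at the endpoints):
  F(1) − F(−1) = -27/10 − (-3/10) = -12/5.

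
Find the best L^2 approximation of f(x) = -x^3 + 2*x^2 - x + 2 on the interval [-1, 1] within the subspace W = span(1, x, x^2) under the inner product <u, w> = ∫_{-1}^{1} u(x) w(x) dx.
g(x) = 2*x^2 - 8*x/5 + 2

The best approximation g ∈ W is the orthogonal projection of f onto W. Writing g = a_0 + a_1 x + a_2 x^2, the coefficients solve the normal equations G · a = b where
  G_{ij} = <φ_i, φ_j> and b_i = <f, φ_i>, with φ_0 = 1, φ_1 = x, φ_2 = x^2.
G =
  [2, 0, 2/3]
  [0, 2/3, 0]
  [2/3, 0, 2/5],
b = (16/3, -16/15, 32/15).
Solving gives a_0 = 2, a_1 = -8/5, a_2 = 2, so
  g(x) = 2*x^2 - 8*x/5 + 2.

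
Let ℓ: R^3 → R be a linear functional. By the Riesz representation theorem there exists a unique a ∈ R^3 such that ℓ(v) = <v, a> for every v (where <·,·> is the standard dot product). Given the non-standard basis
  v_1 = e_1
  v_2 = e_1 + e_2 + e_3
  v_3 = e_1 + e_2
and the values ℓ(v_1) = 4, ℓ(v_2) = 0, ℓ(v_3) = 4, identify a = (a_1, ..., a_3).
a = (4, 0, -4)

Write a = (a_1, ..., a_3) in the standard basis. For each basis vector v_i, ℓ(v_i) = <v_i, a> is a linear equation in the a_j's. Collect the n equations into a matrix system V a = ℓ, where row i of V is v_i (expressed in the standard basis). Since V is invertible (lower-triangular with 1s on the diagonal, up to permutation), solve by back-substitution:
  V =
[[1, 0, 0],
 [1, 1, 1],
 [1, 1, 0]]
  V a = (4, 0, 4)
Solving gives a = (4, 0, -4).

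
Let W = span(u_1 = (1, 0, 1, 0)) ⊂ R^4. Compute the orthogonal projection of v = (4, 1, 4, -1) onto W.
proj_W(v) = (4, 0, 4, 0)

Set up U = [u_1 | ... | u_1] ∈ R^(4×1). The projector onto W = col(U) is P = U (U^T U)^(-1) U^T.
Compute U^T U =
  [2],
and U^T v = (8).
Solve U^T U · c = U^T v for the coefficients: c = (4). The projection is proj_W(v) = U c.
Check: (v - proj_W(v)) · u_1 = 0  (should be 0).
Result: proj_W(v) = (4, 0, 4, 0).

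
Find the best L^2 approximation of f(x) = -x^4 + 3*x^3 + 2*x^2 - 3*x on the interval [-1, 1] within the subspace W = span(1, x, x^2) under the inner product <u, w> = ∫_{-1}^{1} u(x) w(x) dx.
g(x) = 8*x^2/7 - 6*x/5 + 3/35

The best approximation g ∈ W is the orthogonal projection of f onto W. Writing g = a_0 + a_1 x + a_2 x^2, the coefficients solve the normal equations G · a = b where
  G_{ij} = <φ_i, φ_j> and b_i = <f, φ_i>, with φ_0 = 1, φ_1 = x, φ_2 = x^2.
G =
  [2, 0, 2/3]
  [0, 2/3, 0]
  [2/3, 0, 2/5],
b = (14/15, -4/5, 18/35).
Solving gives a_0 = 3/35, a_1 = -6/5, a_2 = 8/7, so
  g(x) = 8*x^2/7 - 6*x/5 + 3/35.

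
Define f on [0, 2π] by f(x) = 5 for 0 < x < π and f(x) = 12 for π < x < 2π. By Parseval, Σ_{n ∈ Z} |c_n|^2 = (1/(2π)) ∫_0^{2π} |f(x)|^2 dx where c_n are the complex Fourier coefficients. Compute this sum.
Σ |c_n|^2 = 169/2

Parseval equates the L^2 energy of f (normalised by 1/(2π)) with the ℓ^2 sum of its Fourier coefficients: (1/(2π)) ∫_0^{2π} |f|^2 = Σ |c_n|^2.
Compute the left side: (1/(2π)) [∫_0^π 5^2 dx + ∫_π^{2π} 12^2 dx] = (1/(2π)) · (25π + 144π) = (25 + 144)/2 = 169/2.
So Σ_{n ∈ Z} |c_n|^2 = 169/2.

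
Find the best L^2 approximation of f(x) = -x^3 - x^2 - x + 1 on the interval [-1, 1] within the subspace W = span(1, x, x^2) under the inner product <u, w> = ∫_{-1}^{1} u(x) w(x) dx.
g(x) = -x^2 - 8*x/5 + 1

The best approximation g ∈ W is the orthogonal projection of f onto W. Writing g = a_0 + a_1 x + a_2 x^2, the coefficients solve the normal equations G · a = b where
  G_{ij} = <φ_i, φ_j> and b_i = <f, φ_i>, with φ_0 = 1, φ_1 = x, φ_2 = x^2.
G =
  [2, 0, 2/3]
  [0, 2/3, 0]
  [2/3, 0, 2/5],
b = (4/3, -16/15, 4/15).
Solving gives a_0 = 1, a_1 = -8/5, a_2 = -1, so
  g(x) = -x^2 - 8*x/5 + 1.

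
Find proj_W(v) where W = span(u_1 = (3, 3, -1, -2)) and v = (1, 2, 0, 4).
proj_W(v) = (3/23, 3/23, -1/23, -2/23)

Set up U = [u_1 | ... | u_1] ∈ R^(4×1). The projector onto W = col(U) is P = U (U^T U)^(-1) U^T.
Compute U^T U =
  [23],
and U^T v = (1).
Solve U^T U · c = U^T v for the coefficients: c = (1/23). The projection is proj_W(v) = U c.
Check: (v - proj_W(v)) · u_1 = 0  (should be 0).
Result: proj_W(v) = (3/23, 3/23, -1/23, -2/23).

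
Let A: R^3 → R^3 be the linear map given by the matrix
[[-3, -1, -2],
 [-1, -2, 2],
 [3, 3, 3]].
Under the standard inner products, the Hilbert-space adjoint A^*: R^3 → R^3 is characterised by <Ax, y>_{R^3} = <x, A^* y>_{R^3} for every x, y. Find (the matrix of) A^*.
A^* = A^T =
[[-3, -1, 3],
 [-1, -2, 3],
 [-2, 2, 3]]

For real matrices with standard dot products, the defining identity <Ax, y> = <x, A^* y> gives (Ax)^T y = x^T (A^*) y, i.e. x^T A^T y = x^T (A^*) y. Since this holds for all x, y, we must have A^* = A^T. Therefore
A^* =
[[-3, -1, 3],
 [-1, -2, 3],
 [-2, 2, 3]].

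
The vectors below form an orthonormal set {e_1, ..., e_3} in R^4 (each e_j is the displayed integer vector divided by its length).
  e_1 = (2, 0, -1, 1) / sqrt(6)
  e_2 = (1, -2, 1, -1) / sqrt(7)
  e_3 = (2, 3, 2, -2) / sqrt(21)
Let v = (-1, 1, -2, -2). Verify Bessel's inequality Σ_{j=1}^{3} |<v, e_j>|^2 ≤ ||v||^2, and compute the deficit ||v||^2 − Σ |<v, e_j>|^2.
Σ |<v, e_j>|^2 = 2; ||v||^2 = 10; deficit = 8

Write each e_j = u_j / sqrt(<u_j, u_j>) where u_j is the displayed integer vector. Then <v, e_j> = <v, u_j> / sqrt(<u_j, u_j>), so |<v, e_j>|^2 = <v, u_j>^2 / <u_j, u_j>.
Coefficients: <v, e_1> = -2/sqrt(6), <v, e_2> = -3/sqrt(7), <v, e_3> = 1/sqrt(21).
Square and sum: Σ |<v, e_j>|^2 = 2.
Compute ||v||^2 = v·v = 10.
Deficit = 10 − 2 = 8 ≥ 0, confirming Bessel's inequality. (The deficit equals ||v − Σ <v,e_j> e_j||^2, the squared distance from v to span{e_j}.)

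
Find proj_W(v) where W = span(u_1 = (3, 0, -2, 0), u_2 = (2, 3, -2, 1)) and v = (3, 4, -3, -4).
proj_W(v) = (215/67, 165/67, -180/67, 55/67)

Set up U = [u_1 | ... | u_2] ∈ R^(4×2). The projector onto W = col(U) is P = U (U^T U)^(-1) U^T.
Compute U^T U =
  [13, 10]
  [10, 18],
and U^T v = (15, 20).
Solve U^T U · c = U^T v for the coefficients: c = (35/67, 55/67). The projection is proj_W(v) = U c.
Check: (v - proj_W(v)) · u_1 = 0  (should be 0).
Check: (v - proj_W(v)) · u_2 = 0  (should be 0).
Result: proj_W(v) = (215/67, 165/67, -180/67, 55/67).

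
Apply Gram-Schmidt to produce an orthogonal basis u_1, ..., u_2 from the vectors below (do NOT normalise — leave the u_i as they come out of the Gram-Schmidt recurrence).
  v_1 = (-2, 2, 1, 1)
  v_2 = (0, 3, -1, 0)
Orthogonal basis:
  u_1 = (-2, 2, 1, 1)
  u_2 = (1, 2, -3/2, -1/2)

Apply the Gram-Schmidt recurrence
  u_1 = v_1
  u_i = v_i − Σ_{j<i} ((v_i · u_j) / (u_j · u_j)) · u_j.

Step by step this gives:
  u_1 = (-2, 2, 1, 1)
  u_2 = (1, 2, -3/2, -1/2)

Orthogonality check:
  u_2 · u_1 = 0 (should be 0)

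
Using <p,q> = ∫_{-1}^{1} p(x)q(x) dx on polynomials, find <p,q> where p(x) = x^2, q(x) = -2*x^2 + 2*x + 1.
<p,q> = -2/15

Expand the product: p(x)·q(x) = -2*x^4 + 2*x^3 + x^2.
∫_{-1}^{1} of each monomial x^k gives [2/(k+1) if k even, 0 if k odd]. Integrating term-by-term (or equivalently evaluating the antiderivative F(x) = -2*x^5/5 + x^4/2 + x^3/3 at the endpoints):
  F(1) − F(−1) = 13/30 − (17/30) = -2/15.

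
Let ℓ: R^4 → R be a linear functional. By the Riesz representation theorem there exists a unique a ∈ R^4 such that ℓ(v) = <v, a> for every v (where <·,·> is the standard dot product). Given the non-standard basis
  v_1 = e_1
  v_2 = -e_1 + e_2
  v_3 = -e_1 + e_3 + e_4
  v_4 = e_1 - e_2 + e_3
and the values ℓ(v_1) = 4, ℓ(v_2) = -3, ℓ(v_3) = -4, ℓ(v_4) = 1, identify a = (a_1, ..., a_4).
a = (4, 1, -2, 2)

Write a = (a_1, ..., a_4) in the standard basis. For each basis vector v_i, ℓ(v_i) = <v_i, a> is a linear equation in the a_j's. Collect the n equations into a matrix system V a = ℓ, where row i of V is v_i (expressed in the standard basis). Since V is invertible (lower-triangular with 1s on the diagonal, up to permutation), solve by back-substitution:
  V =
[[1, 0, 0, 0],
 [-1, 1, 0, 0],
 [-1, 0, 1, 1],
 [1, -1, 1, 0]]
  V a = (4, -3, -4, 1)
Solving gives a = (4, 1, -2, 2).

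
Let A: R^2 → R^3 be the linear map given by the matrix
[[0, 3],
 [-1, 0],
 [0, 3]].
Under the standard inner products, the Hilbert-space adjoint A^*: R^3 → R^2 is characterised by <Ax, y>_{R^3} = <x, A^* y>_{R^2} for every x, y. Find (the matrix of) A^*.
A^* = A^T =
[[0, -1, 0],
 [3, 0, 3]]

For real matrices with standard dot products, the defining identity <Ax, y> = <x, A^* y> gives (Ax)^T y = x^T (A^*) y, i.e. x^T A^T y = x^T (A^*) y. Since this holds for all x, y, we must have A^* = A^T. Therefore
A^* =
[[0, -1, 0],
 [3, 0, 3]].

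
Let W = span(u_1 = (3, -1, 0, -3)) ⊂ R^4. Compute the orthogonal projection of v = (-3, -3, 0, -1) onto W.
proj_W(v) = (-9/19, 3/19, 0, 9/19)

Set up U = [u_1 | ... | u_1] ∈ R^(4×1). The projector onto W = col(U) is P = U (U^T U)^(-1) U^T.
Compute U^T U =
  [19],
and U^T v = (-3).
Solve U^T U · c = U^T v for the coefficients: c = (-3/19). The projection is proj_W(v) = U c.
Check: (v - proj_W(v)) · u_1 = 0  (should be 0).
Result: proj_W(v) = (-9/19, 3/19, 0, 9/19).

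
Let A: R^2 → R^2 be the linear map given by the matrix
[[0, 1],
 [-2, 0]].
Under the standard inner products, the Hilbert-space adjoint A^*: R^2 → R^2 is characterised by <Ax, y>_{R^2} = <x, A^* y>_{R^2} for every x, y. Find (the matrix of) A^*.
A^* = A^T =
[[0, -2],
 [1, 0]]

For real matrices with standard dot products, the defining identity <Ax, y> = <x, A^* y> gives (Ax)^T y = x^T (A^*) y, i.e. x^T A^T y = x^T (A^*) y. Since this holds for all x, y, we must have A^* = A^T. Therefore
A^* =
[[0, -2],
 [1, 0]].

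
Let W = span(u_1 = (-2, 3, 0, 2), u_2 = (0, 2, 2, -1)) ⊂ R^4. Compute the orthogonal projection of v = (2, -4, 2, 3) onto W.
proj_W(v) = (124/137, -344/137, -158/137, -45/137)

Set up U = [u_1 | ... | u_2] ∈ R^(4×2). The projector onto W = col(U) is P = U (U^T U)^(-1) U^T.
Compute U^T U =
  [17, 4]
  [4, 9],
and U^T v = (-10, -7).
Solve U^T U · c = U^T v for the coefficients: c = (-62/137, -79/137). The projection is proj_W(v) = U c.
Check: (v - proj_W(v)) · u_1 = 0  (should be 0).
Check: (v - proj_W(v)) · u_2 = 0  (should be 0).
Result: proj_W(v) = (124/137, -344/137, -158/137, -45/137).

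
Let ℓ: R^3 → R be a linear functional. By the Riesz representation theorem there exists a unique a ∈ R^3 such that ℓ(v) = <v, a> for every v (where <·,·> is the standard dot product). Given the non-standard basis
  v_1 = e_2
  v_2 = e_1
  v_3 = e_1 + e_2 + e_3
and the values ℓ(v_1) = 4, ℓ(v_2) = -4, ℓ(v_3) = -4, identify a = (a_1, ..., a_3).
a = (-4, 4, -4)

Write a = (a_1, ..., a_3) in the standard basis. For each basis vector v_i, ℓ(v_i) = <v_i, a> is a linear equation in the a_j's. Collect the n equations into a matrix system V a = ℓ, where row i of V is v_i (expressed in the standard basis). Since V is invertible (lower-triangular with 1s on the diagonal, up to permutation), solve by back-substitution:
  V =
[[0, 1, 0],
 [1, 0, 0],
 [1, 1, 1]]
  V a = (4, -4, -4)
Solving gives a = (-4, 4, -4).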